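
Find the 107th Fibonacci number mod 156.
5

Matrix identity: Q^n = [[F_(n+1), F_n], [F_n, F_(n-1)]] with Q = [[1,1],[1,0]].
n = 107 = 1101011₂. Square-and-multiply, entries mod 156:
Q^1 = [[1,1],[1,0]]
Q^3 = (Q^1)²·Q = [[3,2],[2,1]]
Q^6 = (Q^3)² = [[13,8],[8,5]]
Q^13 = (Q^6)²·Q = [[65,77],[77,144]]
Q^26 = (Q^13)² = [[14,25],[25,145]]
Q^53 = (Q^26)²·Q = [[116,41],[41,75]]
Q^107 = (Q^53)²·Q = [[36,5],[5,31]]
F_107 mod 156 = Q^107[0][1] = 5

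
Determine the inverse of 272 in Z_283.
180

gcd(272, 283) = 1, so the inverse exists.
Extended Euclidean algorithm on (283, 272):
283 = 1 × 272 + 11  ⟹  11 = (1)·283 + (-1)·272
272 = 24 × 11 + 8  ⟹  8 = (-24)·283 + (25)·272
11 = 1 × 8 + 3  ⟹  3 = (25)·283 + (-26)·272
8 = 2 × 3 + 2  ⟹  2 = (-74)·283 + (77)·272
3 = 1 × 2 + 1  ⟹  1 = (99)·283 + (-103)·272
So (-103)·272 ≡ 1 (mod 283), i.e. 272^(-1) ≡ -103 ≡ 180 (mod 283).
Check: 272 × 180 = 48960 ≡ 1 (mod 283)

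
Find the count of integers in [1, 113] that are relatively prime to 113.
112

113 = 113
φ(n) = n × ∏(1 - 1/p) for each prime p dividing n
φ(113) = 113 × (1 - 1/113) = 112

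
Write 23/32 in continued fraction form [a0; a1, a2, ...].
[0; 1, 2, 1, 1, 4]

Euclidean algorithm steps:
23 = 0 × 32 + 23
32 = 1 × 23 + 9
23 = 2 × 9 + 5
9 = 1 × 5 + 4
5 = 1 × 4 + 1
4 = 4 × 1 + 0
Continued fraction: [0; 1, 2, 1, 1, 4]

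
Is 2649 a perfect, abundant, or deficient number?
deficient

Proper divisors of 2649: sum = 1 + 3 + 883 = 887
Since 887 < 2649, 2649 is deficient.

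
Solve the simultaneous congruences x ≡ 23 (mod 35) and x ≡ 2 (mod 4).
58

Using Chinese Remainder Theorem:
M = 35 × 4 = 140
M1 = 4, M2 = 35
y1 = 4^(-1) mod 35 = 9
y2 = 35^(-1) mod 4 = 3
x = (23×4×9 + 2×35×3) mod 140 = 58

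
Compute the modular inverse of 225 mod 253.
9

gcd(225, 253) = 1, so the inverse exists.
Extended Euclidean algorithm on (253, 225):
253 = 1 × 225 + 28  ⟹  28 = (1)·253 + (-1)·225
225 = 8 × 28 + 1  ⟹  1 = (-8)·253 + (9)·225
So (9)·225 ≡ 1 (mod 253), i.e. 225^(-1) ≡ 9 (mod 253).
Check: 225 × 9 = 2025 ≡ 1 (mod 253)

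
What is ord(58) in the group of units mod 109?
108

109 is prime, so ord(58) divides φ(109) = 108.
Divisors of 108: 1, 2, 3, 4, 6, 9, 12, 18, 27, 36, 54, 108.
Repeated squaring: 58^1 ≡ 58, 58^2 ≡ 94, 58^4 ≡ 7, 58^8 ≡ 49, 58^16 ≡ 3, 58^32 ≡ 9, 58^64 ≡ 81 (mod 109).
Test 58^d mod 109 for each divisor d in increasing order:
58^1 ≡ 58
58^2 ≡ 94
58^3 = 58^2·58^1 ≡ 2
58^4 ≡ 7
58^6 = 58^4·58^2 ≡ 4
58^9 = 58^8·58^1 ≡ 8
58^12 = 58^8·58^4 ≡ 16
58^18 = 58^16·58^2 ≡ 64
58^27 = 58^16·58^8·58^2·58^1 ≡ 76
58^36 = 58^32·58^4 ≡ 63
58^54 = 58^32·58^16·58^4·58^2 ≡ 108
58^108 = 58^64·58^32·58^8·58^4 ≡ 1  ← first divisor giving 1
The order is 108.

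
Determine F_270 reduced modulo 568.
16

Matrix identity: Q^n = [[F_(n+1), F_n], [F_n, F_(n-1)]] with Q = [[1,1],[1,0]].
n = 270 = 100001110₂. Square-and-multiply, entries mod 568:
Q^1 = [[1,1],[1,0]]
Q^2 = (Q^1)² = [[2,1],[1,1]]
Q^4 = (Q^2)² = [[5,3],[3,2]]
Q^8 = (Q^4)² = [[34,21],[21,13]]
Q^16 = (Q^8)² = [[461,419],[419,42]]
Q^33 = (Q^16)²·Q = [[167,138],[138,29]]
Q^67 = (Q^33)²·Q = [[141,357],[357,352]]
Q^135 = (Q^67)²·Q = [[139,218],[218,489]]
Q^270 = (Q^135)² = [[389,16],[16,373]]
F_270 mod 568 = Q^270[0][1] = 16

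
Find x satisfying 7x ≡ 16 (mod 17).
x ≡ 12 (mod 17)

gcd(7, 17) = 1, which divides 16, so solutions exist.
Find 7^(-1) mod 17 by the extended Euclidean algorithm:
17 = 2 × 7 + 3  ⟹  3 = (1)·17 + (-2)·7
7 = 2 × 3 + 1  ⟹  1 = (-2)·17 + (5)·7
So (5)·7 ≡ 1 (mod 17), i.e. 7^(-1) ≡ 5 (mod 17).
x ≡ 5 × 16 = 80 ≡ 12 (mod 17).
Check: 7 × 12 = 84 ≡ 16 (mod 17).
Unique solution: x ≡ 12 (mod 17)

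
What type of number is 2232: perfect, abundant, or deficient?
abundant

Proper divisors of 2232: sum = 1 + 2 + 3 + 4 + 6 + 8 + 9 + 12 + ... + 372 + 558 + 744 + 1116 (23 divisors) = 4008
Since 4008 > 2232, 2232 is abundant.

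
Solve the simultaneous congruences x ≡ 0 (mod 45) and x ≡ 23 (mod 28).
135

Using Chinese Remainder Theorem:
M = 45 × 28 = 1260
M1 = 28, M2 = 45
y1 = 28^(-1) mod 45 = 37
y2 = 45^(-1) mod 28 = 5
x = (0×28×37 + 23×45×5) mod 1260 = 135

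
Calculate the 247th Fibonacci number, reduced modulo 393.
364

Matrix identity: Q^n = [[F_(n+1), F_n], [F_n, F_(n-1)]] with Q = [[1,1],[1,0]].
n = 247 = 11110111₂. Square-and-multiply, entries mod 393:
Q^1 = [[1,1],[1,0]]
Q^3 = (Q^1)²·Q = [[3,2],[2,1]]
Q^7 = (Q^3)²·Q = [[21,13],[13,8]]
Q^15 = (Q^7)²·Q = [[201,217],[217,377]]
Q^30 = (Q^15)² = [[244,59],[59,185]]
Q^61 = (Q^30)²·Q = [[296,137],[137,159]]
Q^123 = (Q^61)²·Q = [[123,275],[275,241]]
Q^247 = (Q^123)²·Q = [[249,364],[364,278]]
F_247 mod 393 = Q^247[0][1] = 364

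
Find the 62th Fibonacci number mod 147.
41

Matrix identity: Q^n = [[F_(n+1), F_n], [F_n, F_(n-1)]] with Q = [[1,1],[1,0]].
n = 62 = 111110₂. Square-and-multiply, entries mod 147:
Q^1 = [[1,1],[1,0]]
Q^3 = (Q^1)²·Q = [[3,2],[2,1]]
Q^7 = (Q^3)²·Q = [[21,13],[13,8]]
Q^15 = (Q^7)²·Q = [[105,22],[22,83]]
Q^31 = (Q^15)²·Q = [[63,43],[43,20]]
Q^62 = (Q^31)² = [[85,41],[41,44]]
F_62 mod 147 = Q^62[0][1] = 41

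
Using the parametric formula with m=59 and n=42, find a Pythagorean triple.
(1717, 4956, 5245)

Euclid's formula: a = m² - n², b = 2mn, c = m² + n²
m = 59, n = 42
a = 59² - 42² = 3481 - 1764 = 1717
b = 2 × 59 × 42 = 4956
c = 59² + 42² = 3481 + 1764 = 5245
Verification: 1717² + 4956² = 2948089 + 24561936 = 27510025 = 5245² ✓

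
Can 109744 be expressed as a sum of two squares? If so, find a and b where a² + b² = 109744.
Not possible

Factorization: 109744 = 2^4 × 19^3
By Fermat: n is sum of two squares iff every prime p ≡ 3 (mod 4) appears to even power.
Prime(s) ≡ 3 (mod 4) with odd exponent: [(19, 3)]
Therefore 109744 cannot be expressed as a² + b².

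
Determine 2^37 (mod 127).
4

Repeated squaring. Binary of 37 = 100101.
2^1 ≡ 2 (mod 127); 2^2 ≡ 4 (mod 127); 2^4 ≡ 16 (mod 127); 2^8 ≡ 2 (mod 127); 2^16 ≡ 4 (mod 127); 2^32 ≡ 16 (mod 127)
2^37 = 2^1 × 2^4 × 2^32 ≡ 4 (mod 127)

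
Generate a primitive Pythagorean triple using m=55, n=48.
(721, 5280, 5329)

Euclid's formula: a = m² - n², b = 2mn, c = m² + n²
m = 55, n = 48
a = 55² - 48² = 3025 - 2304 = 721
b = 2 × 55 × 48 = 5280
c = 55² + 48² = 3025 + 2304 = 5329
Verification: 721² + 5280² = 519841 + 27878400 = 28398241 = 5329² ✓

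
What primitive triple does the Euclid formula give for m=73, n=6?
(5293, 876, 5365)

Euclid's formula: a = m² - n², b = 2mn, c = m² + n²
m = 73, n = 6
a = 73² - 6² = 5329 - 36 = 5293
b = 2 × 73 × 6 = 876
c = 73² + 6² = 5329 + 36 = 5365
Verification: 5293² + 876² = 28015849 + 767376 = 28783225 = 5365² ✓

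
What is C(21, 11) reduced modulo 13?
0

Using Lucas' theorem:
Write n=21 and k=11 in base 13:
n in base 13: [1, 8]
k in base 13: [0, 11]
C(21,11) mod 13 = ∏ C(n_i, k_i) mod 13
Digit binomials (mod 13): C(1,0) = 1; C(8,11) = 0 (k_i > n_i)
Product: 1 × 0 = 0 ≡ 0 (mod 13)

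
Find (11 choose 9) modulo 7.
6

Using Lucas' theorem:
Write n=11 and k=9 in base 7:
n in base 7: [1, 4]
k in base 7: [1, 2]
C(11,9) mod 7 = ∏ C(n_i, k_i) mod 7
Digit binomials (mod 7): C(1,1) = 1; C(4,2) = 6
Product: 1 × 6 = 6 ≡ 6 (mod 7)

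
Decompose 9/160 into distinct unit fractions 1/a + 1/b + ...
1/18 + 1/1440

Greedy algorithm:
9/160: ceiling(160/9) = 18, use 1/18
1/1440: ceiling(1440/1) = 1440, use 1/1440
Result: 9/160 = 1/18 + 1/1440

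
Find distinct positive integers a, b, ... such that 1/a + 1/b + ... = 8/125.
1/16 + 1/667 + 1/1334000

Greedy algorithm:
8/125: ceiling(125/8) = 16, use 1/16
3/2000: ceiling(2000/3) = 667, use 1/667
1/1334000: ceiling(1334000/1) = 1334000, use 1/1334000
Result: 8/125 = 1/16 + 1/667 + 1/1334000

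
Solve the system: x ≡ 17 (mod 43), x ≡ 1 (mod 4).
17

Using Chinese Remainder Theorem:
M = 43 × 4 = 172
M1 = 4, M2 = 43
y1 = 4^(-1) mod 43 = 11
y2 = 43^(-1) mod 4 = 3
x = (17×4×11 + 1×43×3) mod 172 = 17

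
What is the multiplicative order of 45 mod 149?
74

149 is prime, so ord(45) divides φ(149) = 148.
Divisors of 148: 1, 2, 4, 37, 74, 148.
Repeated squaring: 45^1 ≡ 45, 45^2 ≡ 88, 45^4 ≡ 145, 45^8 ≡ 16, 45^16 ≡ 107, 45^32 ≡ 125, 45^64 ≡ 129, 45^128 ≡ 102 (mod 149).
Test 45^d mod 149 for each divisor d in increasing order:
45^1 ≡ 45
45^2 ≡ 88
45^4 ≡ 145
45^37 = 45^32·45^4·45^1 ≡ 148
45^74 = 45^64·45^8·45^2 ≡ 1  ← first divisor giving 1
The order is 74.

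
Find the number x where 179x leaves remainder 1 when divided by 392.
219

gcd(179, 392) = 1, so the inverse exists.
Extended Euclidean algorithm on (392, 179):
392 = 2 × 179 + 34  ⟹  34 = (1)·392 + (-2)·179
179 = 5 × 34 + 9  ⟹  9 = (-5)·392 + (11)·179
34 = 3 × 9 + 7  ⟹  7 = (16)·392 + (-35)·179
9 = 1 × 7 + 2  ⟹  2 = (-21)·392 + (46)·179
7 = 3 × 2 + 1  ⟹  1 = (79)·392 + (-173)·179
So (-173)·179 ≡ 1 (mod 392), i.e. 179^(-1) ≡ -173 ≡ 219 (mod 392).
Check: 179 × 219 = 39201 ≡ 1 (mod 392)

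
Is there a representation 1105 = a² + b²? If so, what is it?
4² + 33² (a=4, b=33)

Factorization: 1105 = 5 × 13 × 17
By Fermat: n is sum of two squares iff every prime p ≡ 3 (mod 4) appears to even power.
All primes ≡ 3 (mod 4) appear to even power.
Search a = 0, 1, 2, … for 1105 - a² a perfect square: first hit at a = 4: 1105 - 16 = 1089 = 33².
1105 = 4² + 33² = 16 + 1089 ✓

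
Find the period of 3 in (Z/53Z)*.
52

53 is prime, so ord(3) divides φ(53) = 52.
Divisors of 52: 1, 2, 4, 13, 26, 52.
Repeated squaring: 3^1 ≡ 3, 3^2 ≡ 9, 3^4 ≡ 28, 3^8 ≡ 42, 3^16 ≡ 15, 3^32 ≡ 13 (mod 53).
Test 3^d mod 53 for each divisor d in increasing order:
3^1 ≡ 3
3^2 ≡ 9
3^4 ≡ 28
3^13 = 3^8·3^4·3^1 ≡ 30
3^26 = 3^16·3^8·3^2 ≡ 52
3^52 = 3^32·3^16·3^4 ≡ 1  ← first divisor giving 1
The order is 52.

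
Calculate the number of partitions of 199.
3646072432125

p(n) counts ways to write n as a sum of positive integers (order ignored).
Euler's pentagonal recurrence: p(k) = p(k-1) + p(k-2) - p(k-5) - p(k-7) + p(k-12) + p(k-15) - ... (offsets j(3j∓1)/2, signs ++--, p(0)=1, p(<0)=0).
DP table for k = 0..198: p(0)=1, p(1)=1, p(2)=2, p(3)=3, p(4)=5, p(5)=7, p(6)=11, p(7)=15, p(8)=22, p(9)=30, p(10)=42, p(11)=56, p(12)=77, p(13)=101, p(14)=135, p(15)=176, p(16)=231, p(17)=297, p(18)=385, p(19)=490, p(20)=627, p(21)=792, p(22)=1002, p(23)=1255, p(24)=1575, p(25)=1958, p(26)=2436, p(27)=3010, p(28)=3718, p(29)=4565, p(30)=5604, p(31)=6842, p(32)=8349, p(33)=10143, p(34)=12310, p(35)=14883, p(36)=17977, p(37)=21637, p(38)=26015, p(39)=31185, p(40)=37338, p(41)=44583, p(42)=53174, p(43)=63261, p(44)=75175, p(45)=89134, p(46)=105558, p(47)=124754, p(48)=147273, p(49)=173525, p(50)=204226, p(51)=239943, p(52)=281589, p(53)=329931, p(54)=386155, p(55)=451276, p(56)=526823, p(57)=614154, p(58)=715220, p(59)=831820, p(60)=966467, p(61)=1121505, p(62)=1300156, p(63)=1505499, p(64)=1741630, p(65)=2012558, p(66)=2323520, p(67)=2679689, p(68)=3087735, p(69)=3554345, p(70)=4087968, p(71)=4697205, p(72)=5392783, p(73)=6185689, p(74)=7089500, p(75)=8118264, p(76)=9289091, p(77)=10619863, p(78)=12132164, p(79)=13848650, p(80)=15796476, p(81)=18004327, p(82)=20506255, p(83)=23338469, p(84)=26543660, p(85)=30167357, p(86)=34262962, p(87)=38887673, p(88)=44108109, p(89)=49995925, p(90)=56634173, p(91)=64112359, p(92)=72533807, p(93)=82010177, p(94)=92669720, p(95)=104651419, p(96)=118114304, p(97)=133230930, p(98)=150198136, p(99)=169229875, p(100)=190569292, p(101)=214481126, p(102)=241265379, p(103)=271248950, p(104)=304801365, p(105)=342325709, p(106)=384276336, p(107)=431149389, p(108)=483502844, p(109)=541946240, p(110)=607163746, p(111)=679903203, p(112)=761002156, p(113)=851376628, p(114)=952050665, p(115)=1064144451, p(116)=1188908248, p(117)=1327710076, p(118)=1482074143, p(119)=1653668665, p(120)=1844349560, p(121)=2056148051, p(122)=2291320912, p(123)=2552338241, p(124)=2841940500, p(125)=3163127352, p(126)=3519222692, p(127)=3913864295, p(128)=4351078600, p(129)=4835271870, p(130)=5371315400, p(131)=5964539504, p(132)=6620830889, p(133)=7346629512, p(134)=8149040695, p(135)=9035836076, p(136)=10015581680, p(137)=11097645016, p(138)=12292341831, p(139)=13610949895, p(140)=15065878135, p(141)=16670689208, p(142)=18440293320, p(143)=20390982757, p(144)=22540654445, p(145)=24908858009, p(146)=27517052599, p(147)=30388671978, p(148)=33549419497, p(149)=37027355200, p(150)=40853235313, p(151)=45060624582, p(152)=49686288421, p(153)=54770336324, p(154)=60356673280, p(155)=66493182097, p(156)=73232243759, p(157)=80630964769, p(158)=88751778802, p(159)=97662728555, p(160)=107438159466, p(161)=118159068427, p(162)=129913904637, p(163)=142798995930, p(164)=156919475295, p(165)=172389800255, p(166)=189334822579, p(167)=207890420102, p(168)=228204732751, p(169)=250438925115, p(170)=274768617130, p(171)=301384802048, p(172)=330495499613, p(173)=362326859895, p(174)=397125074750, p(175)=435157697830, p(176)=476715857290, p(177)=522115831195, p(178)=571701605655, p(179)=625846753120, p(180)=684957390936, p(181)=749474411781, p(182)=819876908323, p(183)=896684817527, p(184)=980462880430, p(185)=1071823774337, p(186)=1171432692373, p(187)=1280011042268, p(188)=1398341745571, p(189)=1527273599625, p(190)=1667727404093, p(191)=1820701100652, p(192)=1987276856363, p(193)=2168627105469, p(194)=2366022741845, p(195)=2580840212973, p(196)=2814570987591, p(197)=3068829878530, p(198)=3345365983698.
Final step: p(199) = p(198) + p(197) - p(194) - p(192) + p(187) + p(184) - p(177) - p(173) + p(164) + p(159) - p(148) - p(142) + p(129) + p(122) - p(107) - p(99) + p(82) + p(73) - p(54) - p(44) + p(23) + p(12)
= 3345365983698 + 3068829878530 - 2366022741845 - 1987276856363 + 1280011042268 + 980462880430 - 522115831195 - 362326859895 + 156919475295 + 97662728555 - 33549419497 - 18440293320 + 4835271870 + 2291320912 - 431149389 - 169229875 + 20506255 + 6185689 - 386155 - 75175 + 1255 + 77
= 3646072432125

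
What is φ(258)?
84

258 = 2 × 3 × 43
φ(n) = n × ∏(1 - 1/p) for each prime p dividing n
φ(258) = 258 × (1 - 1/2) × (1 - 1/3) × (1 - 1/43) = 84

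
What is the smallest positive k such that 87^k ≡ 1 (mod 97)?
96

97 is prime, so ord(87) divides φ(97) = 96.
Divisors of 96: 1, 2, 3, 4, 6, 8, 12, 16, 24, 32, 48, 96.
Repeated squaring: 87^1 ≡ 87, 87^2 ≡ 3, 87^4 ≡ 9, 87^8 ≡ 81, 87^16 ≡ 62, 87^32 ≡ 61, 87^64 ≡ 35 (mod 97).
Test 87^d mod 97 for each divisor d in increasing order:
87^1 ≡ 87
87^2 ≡ 3
87^3 = 87^2·87^1 ≡ 67
87^4 ≡ 9
87^6 = 87^4·87^2 ≡ 27
87^8 ≡ 81
87^12 = 87^8·87^4 ≡ 50
87^16 ≡ 62
87^24 = 87^16·87^8 ≡ 75
87^32 ≡ 61
87^48 = 87^32·87^16 ≡ 96
87^96 = 87^64·87^32 ≡ 1  ← first divisor giving 1
The order is 96.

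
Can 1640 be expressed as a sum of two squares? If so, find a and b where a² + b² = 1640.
14² + 38² (a=14, b=38)

Factorization: 1640 = 2^3 × 5 × 41
By Fermat: n is sum of two squares iff every prime p ≡ 3 (mod 4) appears to even power.
All primes ≡ 3 (mod 4) appear to even power.
Search a = 0, 1, 2, … for 1640 - a² a perfect square: first hit at a = 14: 1640 - 196 = 1444 = 38².
1640 = 14² + 38² = 196 + 1444 ✓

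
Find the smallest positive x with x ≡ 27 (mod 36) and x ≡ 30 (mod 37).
1251

Using Chinese Remainder Theorem:
M = 36 × 37 = 1332
M1 = 37, M2 = 36
y1 = 37^(-1) mod 36 = 1
y2 = 36^(-1) mod 37 = 36
x = (27×37×1 + 30×36×36) mod 1332 = 1251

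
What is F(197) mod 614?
201

Matrix identity: Q^n = [[F_(n+1), F_n], [F_n, F_(n-1)]] with Q = [[1,1],[1,0]].
n = 197 = 11000101₂. Square-and-multiply, entries mod 614:
Q^1 = [[1,1],[1,0]]
Q^3 = (Q^1)²·Q = [[3,2],[2,1]]
Q^6 = (Q^3)² = [[13,8],[8,5]]
Q^12 = (Q^6)² = [[233,144],[144,89]]
Q^24 = (Q^12)² = [[117,318],[318,413]]
Q^49 = (Q^24)²·Q = [[299,609],[609,304]]
Q^98 = (Q^49)² = [[396,55],[55,341]]
Q^197 = (Q^98)²·Q = [[212,201],[201,11]]
F_197 mod 614 = Q^197[0][1] = 201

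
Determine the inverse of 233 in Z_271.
164

gcd(233, 271) = 1, so the inverse exists.
Extended Euclidean algorithm on (271, 233):
271 = 1 × 233 + 38  ⟹  38 = (1)·271 + (-1)·233
233 = 6 × 38 + 5  ⟹  5 = (-6)·271 + (7)·233
38 = 7 × 5 + 3  ⟹  3 = (43)·271 + (-50)·233
5 = 1 × 3 + 2  ⟹  2 = (-49)·271 + (57)·233
3 = 1 × 2 + 1  ⟹  1 = (92)·271 + (-107)·233
So (-107)·233 ≡ 1 (mod 271), i.e. 233^(-1) ≡ -107 ≡ 164 (mod 271).
Check: 233 × 164 = 38212 ≡ 1 (mod 271)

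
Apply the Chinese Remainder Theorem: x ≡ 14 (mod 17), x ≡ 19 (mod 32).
371

Using Chinese Remainder Theorem:
M = 17 × 32 = 544
M1 = 32, M2 = 17
y1 = 32^(-1) mod 17 = 8
y2 = 17^(-1) mod 32 = 17
x = (14×32×8 + 19×17×17) mod 544 = 371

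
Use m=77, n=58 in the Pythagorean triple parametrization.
(2565, 8932, 9293)

Euclid's formula: a = m² - n², b = 2mn, c = m² + n²
m = 77, n = 58
a = 77² - 58² = 5929 - 3364 = 2565
b = 2 × 77 × 58 = 8932
c = 77² + 58² = 5929 + 3364 = 9293
Verification: 2565² + 8932² = 6579225 + 79780624 = 86359849 = 9293² ✓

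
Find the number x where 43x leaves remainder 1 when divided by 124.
75

gcd(43, 124) = 1, so the inverse exists.
Extended Euclidean algorithm on (124, 43):
124 = 2 × 43 + 38  ⟹  38 = (1)·124 + (-2)·43
43 = 1 × 38 + 5  ⟹  5 = (-1)·124 + (3)·43
38 = 7 × 5 + 3  ⟹  3 = (8)·124 + (-23)·43
5 = 1 × 3 + 2  ⟹  2 = (-9)·124 + (26)·43
3 = 1 × 2 + 1  ⟹  1 = (17)·124 + (-49)·43
So (-49)·43 ≡ 1 (mod 124), i.e. 43^(-1) ≡ -49 ≡ 75 (mod 124).
Check: 43 × 75 = 3225 ≡ 1 (mod 124)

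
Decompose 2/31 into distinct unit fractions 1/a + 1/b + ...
1/16 + 1/496

Greedy algorithm:
2/31: ceiling(31/2) = 16, use 1/16
1/496: ceiling(496/1) = 496, use 1/496
Result: 2/31 = 1/16 + 1/496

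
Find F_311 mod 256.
49

Matrix identity: Q^n = [[F_(n+1), F_n], [F_n, F_(n-1)]] with Q = [[1,1],[1,0]].
n = 311 = 100110111₂. Square-and-multiply, entries mod 256:
Q^1 = [[1,1],[1,0]]
Q^2 = (Q^1)² = [[2,1],[1,1]]
Q^4 = (Q^2)² = [[5,3],[3,2]]
Q^9 = (Q^4)²·Q = [[55,34],[34,21]]
Q^19 = (Q^9)²·Q = [[109,85],[85,24]]
Q^38 = (Q^19)² = [[162,41],[41,121]]
Q^77 = (Q^38)²·Q = [[104,21],[21,83]]
Q^155 = (Q^77)²·Q = [[80,249],[249,87]]
Q^311 = (Q^155)²·Q = [[160,49],[49,111]]
F_311 mod 256 = Q^311[0][1] = 49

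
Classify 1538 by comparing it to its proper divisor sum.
deficient

Proper divisors of 1538: sum = 1 + 2 + 769 = 772
Since 772 < 1538, 1538 is deficient.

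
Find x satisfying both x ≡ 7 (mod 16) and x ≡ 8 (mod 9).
71

Using Chinese Remainder Theorem:
M = 16 × 9 = 144
M1 = 9, M2 = 16
y1 = 9^(-1) mod 16 = 9
y2 = 16^(-1) mod 9 = 4
x = (7×9×9 + 8×16×4) mod 144 = 71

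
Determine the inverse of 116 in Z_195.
116

gcd(116, 195) = 1, so the inverse exists.
Extended Euclidean algorithm on (195, 116):
195 = 1 × 116 + 79  ⟹  79 = (1)·195 + (-1)·116
116 = 1 × 79 + 37  ⟹  37 = (-1)·195 + (2)·116
79 = 2 × 37 + 5  ⟹  5 = (3)·195 + (-5)·116
37 = 7 × 5 + 2  ⟹  2 = (-22)·195 + (37)·116
5 = 2 × 2 + 1  ⟹  1 = (47)·195 + (-79)·116
So (-79)·116 ≡ 1 (mod 195), i.e. 116^(-1) ≡ -79 ≡ 116 (mod 195).
Check: 116 × 116 = 13456 ≡ 1 (mod 195)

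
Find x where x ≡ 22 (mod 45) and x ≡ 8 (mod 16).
472

Using Chinese Remainder Theorem:
M = 45 × 16 = 720
M1 = 16, M2 = 45
y1 = 16^(-1) mod 45 = 31
y2 = 45^(-1) mod 16 = 5
x = (22×16×31 + 8×45×5) mod 720 = 472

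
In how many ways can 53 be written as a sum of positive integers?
329931

p(n) counts ways to write n as a sum of positive integers (order ignored).
Euler's pentagonal recurrence: p(k) = p(k-1) + p(k-2) - p(k-5) - p(k-7) + p(k-12) + p(k-15) - ... (offsets j(3j∓1)/2, signs ++--, p(0)=1, p(<0)=0).
DP table for k = 0..52: p(0)=1, p(1)=1, p(2)=2, p(3)=3, p(4)=5, p(5)=7, p(6)=11, p(7)=15, p(8)=22, p(9)=30, p(10)=42, p(11)=56, p(12)=77, p(13)=101, p(14)=135, p(15)=176, p(16)=231, p(17)=297, p(18)=385, p(19)=490, p(20)=627, p(21)=792, p(22)=1002, p(23)=1255, p(24)=1575, p(25)=1958, p(26)=2436, p(27)=3010, p(28)=3718, p(29)=4565, p(30)=5604, p(31)=6842, p(32)=8349, p(33)=10143, p(34)=12310, p(35)=14883, p(36)=17977, p(37)=21637, p(38)=26015, p(39)=31185, p(40)=37338, p(41)=44583, p(42)=53174, p(43)=63261, p(44)=75175, p(45)=89134, p(46)=105558, p(47)=124754, p(48)=147273, p(49)=173525, p(50)=204226, p(51)=239943, p(52)=281589.
Final step: p(53) = p(52) + p(51) - p(48) - p(46) + p(41) + p(38) - p(31) - p(27) + p(18) + p(13) - p(2)
= 281589 + 239943 - 147273 - 105558 + 44583 + 26015 - 6842 - 3010 + 385 + 101 - 2
= 329931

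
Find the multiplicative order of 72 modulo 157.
156

157 is prime, so ord(72) divides φ(157) = 156.
Divisors of 156: 1, 2, 3, 4, 6, 12, 13, 26, 39, 52, 78, 156.
Repeated squaring: 72^1 ≡ 72, 72^2 ≡ 3, 72^4 ≡ 9, 72^8 ≡ 81, 72^16 ≡ 124, 72^32 ≡ 147, 72^64 ≡ 100, 72^128 ≡ 109 (mod 157).
Test 72^d mod 157 for each divisor d in increasing order:
72^1 ≡ 72
72^2 ≡ 3
72^3 = 72^2·72^1 ≡ 59
72^4 ≡ 9
72^6 = 72^4·72^2 ≡ 27
72^12 = 72^8·72^4 ≡ 101
72^13 = 72^8·72^4·72^1 ≡ 50
72^26 = 72^16·72^8·72^2 ≡ 145
72^39 = 72^32·72^4·72^2·72^1 ≡ 28
72^52 = 72^32·72^16·72^4 ≡ 144
72^78 = 72^64·72^8·72^4·72^2 ≡ 156
72^156 = 72^128·72^16·72^8·72^4 ≡ 1  ← first divisor giving 1
The order is 156.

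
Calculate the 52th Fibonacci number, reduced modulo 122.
101

Matrix identity: Q^n = [[F_(n+1), F_n], [F_n, F_(n-1)]] with Q = [[1,1],[1,0]].
n = 52 = 110100₂. Square-and-multiply, entries mod 122:
Q^1 = [[1,1],[1,0]]
Q^3 = (Q^1)²·Q = [[3,2],[2,1]]
Q^6 = (Q^3)² = [[13,8],[8,5]]
Q^13 = (Q^6)²·Q = [[11,111],[111,22]]
Q^26 = (Q^13)² = [[120,3],[3,117]]
Q^52 = (Q^26)² = [[13,101],[101,34]]
F_52 mod 122 = Q^52[0][1] = 101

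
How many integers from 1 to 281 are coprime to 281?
280

281 = 281
φ(n) = n × ∏(1 - 1/p) for each prime p dividing n
φ(281) = 281 × (1 - 1/281) = 280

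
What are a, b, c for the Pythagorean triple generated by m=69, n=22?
(4277, 3036, 5245)

Euclid's formula: a = m² - n², b = 2mn, c = m² + n²
m = 69, n = 22
a = 69² - 22² = 4761 - 484 = 4277
b = 2 × 69 × 22 = 3036
c = 69² + 22² = 4761 + 484 = 5245
Verification: 4277² + 3036² = 18292729 + 9217296 = 27510025 = 5245² ✓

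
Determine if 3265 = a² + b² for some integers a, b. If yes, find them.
4² + 57² (a=4, b=57)

Factorization: 3265 = 5 × 653
By Fermat: n is sum of two squares iff every prime p ≡ 3 (mod 4) appears to even power.
All primes ≡ 3 (mod 4) appear to even power.
Search a = 0, 1, 2, … for 3265 - a² a perfect square: first hit at a = 4: 3265 - 16 = 3249 = 57².
3265 = 4² + 57² = 16 + 3249 ✓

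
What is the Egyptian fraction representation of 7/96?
1/14 + 1/672

Greedy algorithm:
7/96: ceiling(96/7) = 14, use 1/14
1/672: ceiling(672/1) = 672, use 1/672
Result: 7/96 = 1/14 + 1/672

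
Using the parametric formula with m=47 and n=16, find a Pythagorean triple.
(1953, 1504, 2465)

Euclid's formula: a = m² - n², b = 2mn, c = m² + n²
m = 47, n = 16
a = 47² - 16² = 2209 - 256 = 1953
b = 2 × 47 × 16 = 1504
c = 47² + 16² = 2209 + 256 = 2465
Verification: 1953² + 1504² = 3814209 + 2262016 = 6076225 = 2465² ✓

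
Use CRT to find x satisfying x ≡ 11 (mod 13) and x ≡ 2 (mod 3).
11

Using Chinese Remainder Theorem:
M = 13 × 3 = 39
M1 = 3, M2 = 13
y1 = 3^(-1) mod 13 = 9
y2 = 13^(-1) mod 3 = 1
x = (11×3×9 + 2×13×1) mod 39 = 11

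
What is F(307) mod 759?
662

Matrix identity: Q^n = [[F_(n+1), F_n], [F_n, F_(n-1)]] with Q = [[1,1],[1,0]].
n = 307 = 100110011₂. Square-and-multiply, entries mod 759:
Q^1 = [[1,1],[1,0]]
Q^2 = (Q^1)² = [[2,1],[1,1]]
Q^4 = (Q^2)² = [[5,3],[3,2]]
Q^9 = (Q^4)²·Q = [[55,34],[34,21]]
Q^19 = (Q^9)²·Q = [[693,386],[386,307]]
Q^38 = (Q^19)² = [[34,428],[428,365]]
Q^76 = (Q^38)² = [[662,756],[756,665]]
Q^153 = (Q^76)²·Q = [[124,310],[310,573]]
Q^307 = (Q^153)²·Q = [[417,662],[662,514]]
F_307 mod 759 = Q^307[0][1] = 662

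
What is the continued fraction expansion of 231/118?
[1; 1, 22, 1, 1, 2]

Euclidean algorithm steps:
231 = 1 × 118 + 113
118 = 1 × 113 + 5
113 = 22 × 5 + 3
5 = 1 × 3 + 2
3 = 1 × 2 + 1
2 = 2 × 1 + 0
Continued fraction: [1; 1, 22, 1, 1, 2]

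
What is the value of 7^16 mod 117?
61

Repeated squaring. Binary of 16 = 10000.
7^1 ≡ 7 (mod 117); 7^2 ≡ 49 (mod 117); 7^4 ≡ 61 (mod 117); 7^8 ≡ 94 (mod 117); 7^16 ≡ 61 (mod 117)
7^16 = 7^16 ≡ 61 (mod 117)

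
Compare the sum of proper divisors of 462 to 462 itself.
abundant

Proper divisors of 462: sum = 1 + 2 + 3 + 6 + 7 + 11 + 14 + 21 + 22 + 33 + 42 + 66 + 77 + 154 + 231 = 690
Since 690 > 462, 462 is abundant.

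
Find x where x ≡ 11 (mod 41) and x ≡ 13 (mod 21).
790

Using Chinese Remainder Theorem:
M = 41 × 21 = 861
M1 = 21, M2 = 41
y1 = 21^(-1) mod 41 = 2
y2 = 41^(-1) mod 21 = 20
x = (11×21×2 + 13×41×20) mod 861 = 790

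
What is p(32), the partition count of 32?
8349

p(n) counts ways to write n as a sum of positive integers (order ignored).
Euler's pentagonal recurrence: p(k) = p(k-1) + p(k-2) - p(k-5) - p(k-7) + p(k-12) + p(k-15) - ... (offsets j(3j∓1)/2, signs ++--, p(0)=1, p(<0)=0).
DP table for k = 0..31: p(0)=1, p(1)=1, p(2)=2, p(3)=3, p(4)=5, p(5)=7, p(6)=11, p(7)=15, p(8)=22, p(9)=30, p(10)=42, p(11)=56, p(12)=77, p(13)=101, p(14)=135, p(15)=176, p(16)=231, p(17)=297, p(18)=385, p(19)=490, p(20)=627, p(21)=792, p(22)=1002, p(23)=1255, p(24)=1575, p(25)=1958, p(26)=2436, p(27)=3010, p(28)=3718, p(29)=4565, p(30)=5604, p(31)=6842.
Final step: p(32) = p(31) + p(30) - p(27) - p(25) + p(20) + p(17) - p(10) - p(6)
= 6842 + 5604 - 3010 - 1958 + 627 + 297 - 42 - 11
= 8349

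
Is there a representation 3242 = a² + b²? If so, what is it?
29² + 49² (a=29, b=49)

Factorization: 3242 = 2 × 1621
By Fermat: n is sum of two squares iff every prime p ≡ 3 (mod 4) appears to even power.
All primes ≡ 3 (mod 4) appear to even power.
Search a = 0, 1, 2, … for 3242 - a² a perfect square: first hit at a = 29: 3242 - 841 = 2401 = 49².
3242 = 29² + 49² = 841 + 2401 ✓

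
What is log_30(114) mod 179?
23

Baby-step giant-step with step n = ⌈√179⌉ = 14.
Baby steps 30^j mod 179 (j:value) for j=0..13: 0:1, 1:30, 2:5, 3:150, 4:25, 5:34, 6:125, 7:170, 8:88, 9:134, 10:82, 11:133, 12:52, 13:128.
Giant-step multiplier: 30^(-14) ≡ 30^(178-14) = 30^164 ≡ 42 (mod 179).
Giant steps γ_i = 114·42^i mod 179: γ_0=114, γ_1=134 (in table at j=9).
x = i·n + j = 1·14 + 9 = 23.
Check: 30^23 ≡ 114 (mod 179).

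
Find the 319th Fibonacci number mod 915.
826

Matrix identity: Q^n = [[F_(n+1), F_n], [F_n, F_(n-1)]] with Q = [[1,1],[1,0]].
n = 319 = 100111111₂. Square-and-multiply, entries mod 915:
Q^1 = [[1,1],[1,0]]
Q^2 = (Q^1)² = [[2,1],[1,1]]
Q^4 = (Q^2)² = [[5,3],[3,2]]
Q^9 = (Q^4)²·Q = [[55,34],[34,21]]
Q^19 = (Q^9)²·Q = [[360,521],[521,754]]
Q^39 = (Q^19)²·Q = [[555,271],[271,284]]
Q^79 = (Q^39)²·Q = [[360,826],[826,449]]
Q^159 = (Q^79)²·Q = [[555,271],[271,284]]
Q^319 = (Q^159)²·Q = [[360,826],[826,449]]
F_319 mod 915 = Q^319[0][1] = 826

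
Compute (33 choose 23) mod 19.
13

Using Lucas' theorem:
Write n=33 and k=23 in base 19:
n in base 19: [1, 14]
k in base 19: [1, 4]
C(33,23) mod 19 = ∏ C(n_i, k_i) mod 19
Digit binomials (mod 19): C(1,1) = 1; C(14,4) = 1001 ≡ 13
Product: 1 × 13 = 13 ≡ 13 (mod 19)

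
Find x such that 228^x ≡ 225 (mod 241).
80

Baby-step giant-step with step n = ⌈√241⌉ = 16.
Baby steps 228^j mod 241 (j:value) for j=0..15: 0:1, 1:228, 2:169, 3:213, 4:123, 5:88, 6:61, 7:171, 8:187, 9:220, 10:32, 11:66, 12:106, 13:68, 14:80, 15:165.
Giant-step multiplier: 228^(-16) ≡ 228^(240-16) = 228^224 ≡ 231 (mod 241).
Giant steps γ_i = 225·231^i mod 241: γ_0=225, γ_1=160, γ_2=87, γ_3=94, γ_4=24, γ_5=1 (in table at j=0).
x = i·n + j = 5·16 + 0 = 80.
Check: 228^80 ≡ 225 (mod 241).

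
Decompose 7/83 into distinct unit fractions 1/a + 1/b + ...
1/12 + 1/996

Greedy algorithm:
7/83: ceiling(83/7) = 12, use 1/12
1/996: ceiling(996/1) = 996, use 1/996
Result: 7/83 = 1/12 + 1/996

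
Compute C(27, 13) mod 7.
3

Using Lucas' theorem:
Write n=27 and k=13 in base 7:
n in base 7: [3, 6]
k in base 7: [1, 6]
C(27,13) mod 7 = ∏ C(n_i, k_i) mod 7
Digit binomials (mod 7): C(3,1) = 3; C(6,6) = 1
Product: 3 × 1 = 3 ≡ 3 (mod 7)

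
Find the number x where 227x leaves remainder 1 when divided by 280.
243

gcd(227, 280) = 1, so the inverse exists.
Extended Euclidean algorithm on (280, 227):
280 = 1 × 227 + 53  ⟹  53 = (1)·280 + (-1)·227
227 = 4 × 53 + 15  ⟹  15 = (-4)·280 + (5)·227
53 = 3 × 15 + 8  ⟹  8 = (13)·280 + (-16)·227
15 = 1 × 8 + 7  ⟹  7 = (-17)·280 + (21)·227
8 = 1 × 7 + 1  ⟹  1 = (30)·280 + (-37)·227
So (-37)·227 ≡ 1 (mod 280), i.e. 227^(-1) ≡ -37 ≡ 243 (mod 280).
Check: 227 × 243 = 55161 ≡ 1 (mod 280)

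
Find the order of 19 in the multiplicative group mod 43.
42

43 is prime, so ord(19) divides φ(43) = 42.
Divisors of 42: 1, 2, 3, 6, 7, 14, 21, 42.
Repeated squaring: 19^1 ≡ 19, 19^2 ≡ 17, 19^4 ≡ 31, 19^8 ≡ 15, 19^16 ≡ 10, 19^32 ≡ 14 (mod 43).
Test 19^d mod 43 for each divisor d in increasing order:
19^1 ≡ 19
19^2 ≡ 17
19^3 = 19^2·19^1 ≡ 22
19^6 = 19^4·19^2 ≡ 11
19^7 = 19^4·19^2·19^1 ≡ 37
19^14 = 19^8·19^4·19^2 ≡ 36
19^21 = 19^16·19^4·19^1 ≡ 42
19^42 = 19^32·19^8·19^2 ≡ 1  ← first divisor giving 1
The order is 42.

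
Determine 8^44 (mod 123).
37

Repeated squaring. Binary of 44 = 101100.
8^1 ≡ 8 (mod 123); 8^2 ≡ 64 (mod 123); 8^4 ≡ 37 (mod 123); 8^8 ≡ 16 (mod 123); 8^16 ≡ 10 (mod 123); 8^32 ≡ 100 (mod 123)
8^44 = 8^4 × 8^8 × 8^32 ≡ 37 (mod 123)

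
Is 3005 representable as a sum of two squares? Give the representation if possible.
14² + 53² (a=14, b=53)

Factorization: 3005 = 5 × 601
By Fermat: n is sum of two squares iff every prime p ≡ 3 (mod 4) appears to even power.
All primes ≡ 3 (mod 4) appear to even power.
Search a = 0, 1, 2, … for 3005 - a² a perfect square: first hit at a = 14: 3005 - 196 = 2809 = 53².
3005 = 14² + 53² = 196 + 2809 ✓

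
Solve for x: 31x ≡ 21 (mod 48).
x ≡ 27 (mod 48)

gcd(31, 48) = 1, which divides 21, so solutions exist.
Find 31^(-1) mod 48 by the extended Euclidean algorithm:
48 = 1 × 31 + 17  ⟹  17 = (1)·48 + (-1)·31
31 = 1 × 17 + 14  ⟹  14 = (-1)·48 + (2)·31
17 = 1 × 14 + 3  ⟹  3 = (2)·48 + (-3)·31
14 = 4 × 3 + 2  ⟹  2 = (-9)·48 + (14)·31
3 = 1 × 2 + 1  ⟹  1 = (11)·48 + (-17)·31
So (-17)·31 ≡ 1 (mod 48), i.e. 31^(-1) ≡ -17 ≡ 31 (mod 48).
x ≡ 31 × 21 = 651 ≡ 27 (mod 48).
Check: 31 × 27 = 837 ≡ 21 (mod 48).
Unique solution: x ≡ 27 (mod 48)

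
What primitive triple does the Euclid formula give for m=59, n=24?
(2905, 2832, 4057)

Euclid's formula: a = m² - n², b = 2mn, c = m² + n²
m = 59, n = 24
a = 59² - 24² = 3481 - 576 = 2905
b = 2 × 59 × 24 = 2832
c = 59² + 24² = 3481 + 576 = 4057
Verification: 2905² + 2832² = 8439025 + 8020224 = 16459249 = 4057² ✓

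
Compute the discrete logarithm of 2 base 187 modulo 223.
144

Baby-step giant-step with step n = ⌈√223⌉ = 15.
Baby steps 187^j mod 223 (j:value) for j=0..14: 0:1, 1:187, 2:181, 3:174, 4:203, 5:51, 6:171, 7:88, 8:177, 9:95, 10:148, 11:24, 12:28, 13:107, 14:162.
Giant-step multiplier: 187^(-15) ≡ 187^(222-15) = 187^207 ≡ 59 (mod 223).
Giant steps γ_i = 2·59^i mod 223: γ_0=2, γ_1=118, γ_2=49, γ_3=215, γ_4=197, γ_5=27, γ_6=32, γ_7=104, γ_8=115, γ_9=95 (in table at j=9).
x = i·n + j = 9·15 + 9 = 144.
Check: 187^144 ≡ 2 (mod 223).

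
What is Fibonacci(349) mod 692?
1

Matrix identity: Q^n = [[F_(n+1), F_n], [F_n, F_(n-1)]] with Q = [[1,1],[1,0]].
n = 349 = 101011101₂. Square-and-multiply, entries mod 692:
Q^1 = [[1,1],[1,0]]
Q^2 = (Q^1)² = [[2,1],[1,1]]
Q^5 = (Q^2)²·Q = [[8,5],[5,3]]
Q^10 = (Q^5)² = [[89,55],[55,34]]
Q^21 = (Q^10)²·Q = [[411,566],[566,537]]
Q^43 = (Q^21)²·Q = [[301,33],[33,268]]
Q^87 = (Q^43)²·Q = [[439,346],[346,93]]
Q^174 = (Q^87)² = [[345,0],[0,345]]
Q^349 = (Q^174)²·Q = [[1,1],[1,0]]
F_349 mod 692 = Q^349[0][1] = 1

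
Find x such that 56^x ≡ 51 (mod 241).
143

Baby-step giant-step with step n = ⌈√241⌉ = 16.
Baby steps 56^j mod 241 (j:value) for j=0..15: 0:1, 1:56, 2:3, 3:168, 4:9, 5:22, 6:27, 7:66, 8:81, 9:198, 10:2, 11:112, 12:6, 13:95, 14:18, 15:44.
Giant-step multiplier: 56^(-16) ≡ 56^(240-16) = 56^224 ≡ 183 (mod 241).
Giant steps γ_i = 51·183^i mod 241: γ_0=51, γ_1=175, γ_2=213, γ_3=178, γ_4=39, γ_5=148, γ_6=92, γ_7=207, γ_8=44 (in table at j=15).
x = i·n + j = 8·16 + 15 = 143.
Check: 56^143 ≡ 51 (mod 241).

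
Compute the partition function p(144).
22540654445

p(n) counts ways to write n as a sum of positive integers (order ignored).
Euler's pentagonal recurrence: p(k) = p(k-1) + p(k-2) - p(k-5) - p(k-7) + p(k-12) + p(k-15) - ... (offsets j(3j∓1)/2, signs ++--, p(0)=1, p(<0)=0).
DP table for k = 0..143: p(0)=1, p(1)=1, p(2)=2, p(3)=3, p(4)=5, p(5)=7, p(6)=11, p(7)=15, p(8)=22, p(9)=30, p(10)=42, p(11)=56, p(12)=77, p(13)=101, p(14)=135, p(15)=176, p(16)=231, p(17)=297, p(18)=385, p(19)=490, p(20)=627, p(21)=792, p(22)=1002, p(23)=1255, p(24)=1575, p(25)=1958, p(26)=2436, p(27)=3010, p(28)=3718, p(29)=4565, p(30)=5604, p(31)=6842, p(32)=8349, p(33)=10143, p(34)=12310, p(35)=14883, p(36)=17977, p(37)=21637, p(38)=26015, p(39)=31185, p(40)=37338, p(41)=44583, p(42)=53174, p(43)=63261, p(44)=75175, p(45)=89134, p(46)=105558, p(47)=124754, p(48)=147273, p(49)=173525, p(50)=204226, p(51)=239943, p(52)=281589, p(53)=329931, p(54)=386155, p(55)=451276, p(56)=526823, p(57)=614154, p(58)=715220, p(59)=831820, p(60)=966467, p(61)=1121505, p(62)=1300156, p(63)=1505499, p(64)=1741630, p(65)=2012558, p(66)=2323520, p(67)=2679689, p(68)=3087735, p(69)=3554345, p(70)=4087968, p(71)=4697205, p(72)=5392783, p(73)=6185689, p(74)=7089500, p(75)=8118264, p(76)=9289091, p(77)=10619863, p(78)=12132164, p(79)=13848650, p(80)=15796476, p(81)=18004327, p(82)=20506255, p(83)=23338469, p(84)=26543660, p(85)=30167357, p(86)=34262962, p(87)=38887673, p(88)=44108109, p(89)=49995925, p(90)=56634173, p(91)=64112359, p(92)=72533807, p(93)=82010177, p(94)=92669720, p(95)=104651419, p(96)=118114304, p(97)=133230930, p(98)=150198136, p(99)=169229875, p(100)=190569292, p(101)=214481126, p(102)=241265379, p(103)=271248950, p(104)=304801365, p(105)=342325709, p(106)=384276336, p(107)=431149389, p(108)=483502844, p(109)=541946240, p(110)=607163746, p(111)=679903203, p(112)=761002156, p(113)=851376628, p(114)=952050665, p(115)=1064144451, p(116)=1188908248, p(117)=1327710076, p(118)=1482074143, p(119)=1653668665, p(120)=1844349560, p(121)=2056148051, p(122)=2291320912, p(123)=2552338241, p(124)=2841940500, p(125)=3163127352, p(126)=3519222692, p(127)=3913864295, p(128)=4351078600, p(129)=4835271870, p(130)=5371315400, p(131)=5964539504, p(132)=6620830889, p(133)=7346629512, p(134)=8149040695, p(135)=9035836076, p(136)=10015581680, p(137)=11097645016, p(138)=12292341831, p(139)=13610949895, p(140)=15065878135, p(141)=16670689208, p(142)=18440293320, p(143)=20390982757.
Final step: p(144) = p(143) + p(142) - p(139) - p(137) + p(132) + p(129) - p(122) - p(118) + p(109) + p(104) - p(93) - p(87) + p(74) + p(67) - p(52) - p(44) + p(27) + p(18)
= 20390982757 + 18440293320 - 13610949895 - 11097645016 + 6620830889 + 4835271870 - 2291320912 - 1482074143 + 541946240 + 304801365 - 82010177 - 38887673 + 7089500 + 2679689 - 281589 - 75175 + 3010 + 385
= 22540654445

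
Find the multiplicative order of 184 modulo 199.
99

199 is prime, so ord(184) divides φ(199) = 198.
Divisors of 198: 1, 2, 3, 6, 9, 11, 18, 22, 33, 66, 99, 198.
Repeated squaring: 184^1 ≡ 184, 184^2 ≡ 26, 184^4 ≡ 79, 184^8 ≡ 72, 184^16 ≡ 10, 184^32 ≡ 100, 184^64 ≡ 50, 184^128 ≡ 112 (mod 199).
Test 184^d mod 199 for each divisor d in increasing order:
184^1 ≡ 184
184^2 ≡ 26
184^3 = 184^2·184^1 ≡ 8
184^6 = 184^4·184^2 ≡ 64
184^9 = 184^8·184^1 ≡ 114
184^11 = 184^8·184^2·184^1 ≡ 178
184^18 = 184^16·184^2 ≡ 61
184^22 = 184^16·184^4·184^2 ≡ 43
184^33 = 184^32·184^1 ≡ 92
184^66 = 184^64·184^2 ≡ 106
184^99 = 184^64·184^32·184^2·184^1 ≡ 1  ← first divisor giving 1
The order is 99.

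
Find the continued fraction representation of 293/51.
[5; 1, 2, 1, 12]

Euclidean algorithm steps:
293 = 5 × 51 + 38
51 = 1 × 38 + 13
38 = 2 × 13 + 12
13 = 1 × 12 + 1
12 = 12 × 1 + 0
Continued fraction: [5; 1, 2, 1, 12]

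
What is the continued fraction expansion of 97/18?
[5; 2, 1, 1, 3]

Euclidean algorithm steps:
97 = 5 × 18 + 7
18 = 2 × 7 + 4
7 = 1 × 4 + 3
4 = 1 × 3 + 1
3 = 3 × 1 + 0
Continued fraction: [5; 2, 1, 1, 3]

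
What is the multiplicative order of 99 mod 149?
148

149 is prime, so ord(99) divides φ(149) = 148.
Divisors of 148: 1, 2, 4, 37, 74, 148.
Repeated squaring: 99^1 ≡ 99, 99^2 ≡ 116, 99^4 ≡ 46, 99^8 ≡ 30, 99^16 ≡ 6, 99^32 ≡ 36, 99^64 ≡ 104, 99^128 ≡ 88 (mod 149).
Test 99^d mod 149 for each divisor d in increasing order:
99^1 ≡ 99
99^2 ≡ 116
99^4 ≡ 46
99^37 = 99^32·99^4·99^1 ≡ 44
99^74 = 99^64·99^8·99^2 ≡ 148
99^148 = 99^128·99^16·99^4 ≡ 1  ← first divisor giving 1
The order is 148.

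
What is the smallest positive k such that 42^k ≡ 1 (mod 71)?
70

71 is prime, so ord(42) divides φ(71) = 70.
Divisors of 70: 1, 2, 5, 7, 10, 14, 35, 70.
Repeated squaring: 42^1 ≡ 42, 42^2 ≡ 60, 42^4 ≡ 50, 42^8 ≡ 15, 42^16 ≡ 12, 42^32 ≡ 2, 42^64 ≡ 4 (mod 71).
Test 42^d mod 71 for each divisor d in increasing order:
42^1 ≡ 42
42^2 ≡ 60
42^5 = 42^4·42^1 ≡ 41
42^7 = 42^4·42^2·42^1 ≡ 46
42^10 = 42^8·42^2 ≡ 48
42^14 = 42^8·42^4·42^2 ≡ 57
42^35 = 42^32·42^2·42^1 ≡ 70
42^70 = 42^64·42^4·42^2 ≡ 1  ← first divisor giving 1
The order is 70.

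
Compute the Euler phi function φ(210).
48

210 = 2 × 3 × 5 × 7
φ(n) = n × ∏(1 - 1/p) for each prime p dividing n
φ(210) = 210 × (1 - 1/2) × (1 - 1/3) × (1 - 1/5) × (1 - 1/7) = 48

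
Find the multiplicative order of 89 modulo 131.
5

131 is prime, so ord(89) divides φ(131) = 130.
Divisors of 130: 1, 2, 5, 10, 13, 26, 65, 130.
Repeated squaring: 89^1 ≡ 89, 89^2 ≡ 61, 89^4 ≡ 53, 89^8 ≡ 58, 89^16 ≡ 89, 89^32 ≡ 61, 89^64 ≡ 53, 89^128 ≡ 58 (mod 131).
Test 89^d mod 131 for each divisor d in increasing order:
89^1 ≡ 89
89^2 ≡ 61
89^5 = 89^4·89^1 ≡ 1  ← first divisor giving 1
The order is 5.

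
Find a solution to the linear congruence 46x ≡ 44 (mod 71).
x ≡ 38 (mod 71)

gcd(46, 71) = 1, which divides 44, so solutions exist.
Find 46^(-1) mod 71 by the extended Euclidean algorithm:
71 = 1 × 46 + 25  ⟹  25 = (1)·71 + (-1)·46
46 = 1 × 25 + 21  ⟹  21 = (-1)·71 + (2)·46
25 = 1 × 21 + 4  ⟹  4 = (2)·71 + (-3)·46
21 = 5 × 4 + 1  ⟹  1 = (-11)·71 + (17)·46
So (17)·46 ≡ 1 (mod 71), i.e. 46^(-1) ≡ 17 (mod 71).
x ≡ 17 × 44 = 748 ≡ 38 (mod 71).
Check: 46 × 38 = 1748 ≡ 44 (mod 71).
Unique solution: x ≡ 38 (mod 71)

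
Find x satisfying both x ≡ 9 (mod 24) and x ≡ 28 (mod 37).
657

Using Chinese Remainder Theorem:
M = 24 × 37 = 888
M1 = 37, M2 = 24
y1 = 37^(-1) mod 24 = 13
y2 = 24^(-1) mod 37 = 17
x = (9×37×13 + 28×24×17) mod 888 = 657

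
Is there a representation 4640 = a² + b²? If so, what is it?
4² + 68² (a=4, b=68)

Factorization: 4640 = 2^5 × 5 × 29
By Fermat: n is sum of two squares iff every prime p ≡ 3 (mod 4) appears to even power.
All primes ≡ 3 (mod 4) appear to even power.
Search a = 0, 1, 2, … for 4640 - a² a perfect square: first hit at a = 4: 4640 - 16 = 4624 = 68².
4640 = 4² + 68² = 16 + 4624 ✓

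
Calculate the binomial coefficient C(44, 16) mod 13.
4

Using Lucas' theorem:
Write n=44 and k=16 in base 13:
n in base 13: [3, 5]
k in base 13: [1, 3]
C(44,16) mod 13 = ∏ C(n_i, k_i) mod 13
Digit binomials (mod 13): C(3,1) = 3; C(5,3) = 10
Product: 3 × 10 = 30 ≡ 4 (mod 13)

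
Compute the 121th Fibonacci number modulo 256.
81

Matrix identity: Q^n = [[F_(n+1), F_n], [F_n, F_(n-1)]] with Q = [[1,1],[1,0]].
n = 121 = 1111001₂. Square-and-multiply, entries mod 256:
Q^1 = [[1,1],[1,0]]
Q^3 = (Q^1)²·Q = [[3,2],[2,1]]
Q^7 = (Q^3)²·Q = [[21,13],[13,8]]
Q^15 = (Q^7)²·Q = [[219,98],[98,121]]
Q^30 = (Q^15)² = [[221,40],[40,181]]
Q^60 = (Q^30)² = [[9,208],[208,57]]
Q^121 = (Q^60)²·Q = [[241,81],[81,160]]
F_121 mod 256 = Q^121[0][1] = 81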